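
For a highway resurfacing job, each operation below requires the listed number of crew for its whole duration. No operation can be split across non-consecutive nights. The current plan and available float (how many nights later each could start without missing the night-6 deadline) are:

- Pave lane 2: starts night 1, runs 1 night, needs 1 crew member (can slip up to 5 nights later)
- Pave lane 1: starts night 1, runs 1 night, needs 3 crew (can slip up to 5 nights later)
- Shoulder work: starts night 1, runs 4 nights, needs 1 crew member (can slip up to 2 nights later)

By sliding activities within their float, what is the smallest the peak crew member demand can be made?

3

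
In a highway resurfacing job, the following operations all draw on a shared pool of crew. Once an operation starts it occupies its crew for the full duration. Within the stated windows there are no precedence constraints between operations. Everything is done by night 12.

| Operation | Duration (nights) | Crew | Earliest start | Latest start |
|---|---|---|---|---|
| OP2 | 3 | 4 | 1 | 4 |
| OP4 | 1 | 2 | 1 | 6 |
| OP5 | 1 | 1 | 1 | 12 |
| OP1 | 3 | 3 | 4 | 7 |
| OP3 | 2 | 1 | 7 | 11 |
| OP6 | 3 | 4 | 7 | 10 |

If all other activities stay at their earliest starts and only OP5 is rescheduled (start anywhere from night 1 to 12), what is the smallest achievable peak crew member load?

6

OP5@1: n1:7  n2:4  n3:4  n4:3  n5:3  n6:3  n7:5  n8:5  n9:4  n10:0  n11:0  n12:0 → peak 7
OP5@2: n1:6  n2:5  n3:4  n4:3  n5:3  n6:3  n7:5  n8:5  n9:4  n10:0  n11:0  n12:0 → peak 6
OP5@3: n1:6  n2:4  n3:5  n4:3  n5:3  n6:3  n7:5  n8:5  n9:4  n10:0  n11:0  n12:0 → peak 6
OP5@4: n1:6  n2:4  n3:4  n4:4  n5:3  n6:3  n7:5  n8:5  n9:4  n10:0  n11:0  n12:0 → peak 6
OP5@5: n1:6  n2:4  n3:4  n4:3  n5:4  n6:3  n7:5  n8:5  n9:4  n10:0  n11:0  n12:0 → peak 6
OP5@6: n1:6  n2:4  n3:4  n4:3  n5:3  n6:4  n7:5  n8:5  n9:4  n10:0  n11:0  n12:0 → peak 6
OP5@7: n1:6  n2:4  n3:4  n4:3  n5:3  n6:3  n7:6  n8:5  n9:4  n10:0  n11:0  n12:0 → peak 6
OP5@8: n1:6  n2:4  n3:4  n4:3  n5:3  n6:3  n7:5  n8:6  n9:4  n10:0  n11:0  n12:0 → peak 6
OP5@9: n1:6  n2:4  n3:4  n4:3  n5:3  n6:3  n7:5  n8:5  n9:5  n10:0  n11:0  n12:0 → peak 6
OP5@10: n1:6  n2:4  n3:4  n4:3  n5:3  n6:3  n7:5  n8:5  n9:4  n10:1  n11:0  n12:0 → peak 6
OP5@11: n1:6  n2:4  n3:4  n4:3  n5:3  n6:3  n7:5  n8:5  n9:4  n10:0  n11:1  n12:0 → peak 6
OP5@12: n1:6  n2:4  n3:4  n4:3  n5:3  n6:3  n7:5  n8:5  n9:4  n10:0  n11:0  n12:1 → peak 6
Best is OP5@2, peak 6.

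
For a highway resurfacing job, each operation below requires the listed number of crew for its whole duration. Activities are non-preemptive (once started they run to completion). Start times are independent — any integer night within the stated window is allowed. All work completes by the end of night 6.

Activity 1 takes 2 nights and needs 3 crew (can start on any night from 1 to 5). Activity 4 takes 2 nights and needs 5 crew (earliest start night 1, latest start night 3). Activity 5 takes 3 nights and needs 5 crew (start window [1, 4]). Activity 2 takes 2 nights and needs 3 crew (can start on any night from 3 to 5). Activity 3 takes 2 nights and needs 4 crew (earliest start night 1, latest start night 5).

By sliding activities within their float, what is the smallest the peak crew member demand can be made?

Early-start (Activity 1@1, Activity 4@1, Activity 5@1, Activity 2@3, Activity 3@1) gives peak 17: n1:17  n2:17  n3:8  n4:3  n5:0  n6:0.
Shift Activity 5→3, Activity 3→5.
Schedule Activity 1@1, Activity 4@1, Activity 5@3, Activity 2@3, Activity 3@5: n1:8  n2:8  n3:8  n4:8  n5:9  n6:4 — peak 9.

9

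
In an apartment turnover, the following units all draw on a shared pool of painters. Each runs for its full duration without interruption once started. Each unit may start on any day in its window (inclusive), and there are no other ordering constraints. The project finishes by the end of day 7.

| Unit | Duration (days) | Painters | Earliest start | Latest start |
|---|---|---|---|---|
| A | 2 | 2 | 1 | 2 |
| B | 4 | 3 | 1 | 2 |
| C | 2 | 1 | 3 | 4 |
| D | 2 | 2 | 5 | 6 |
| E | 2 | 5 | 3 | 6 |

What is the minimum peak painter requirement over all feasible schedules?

Early-start (A@1, B@1, C@3, D@5, E@3) gives peak 9: d1:5  d2:5  d3:9  d4:9  d5:2  d6:2  d7:0.
Shift E→5.
Schedule A@1, B@1, C@3, D@5, E@5: d1:5  d2:5  d3:4  d4:4  d5:7  d6:7  d7:0 — peak 7.

7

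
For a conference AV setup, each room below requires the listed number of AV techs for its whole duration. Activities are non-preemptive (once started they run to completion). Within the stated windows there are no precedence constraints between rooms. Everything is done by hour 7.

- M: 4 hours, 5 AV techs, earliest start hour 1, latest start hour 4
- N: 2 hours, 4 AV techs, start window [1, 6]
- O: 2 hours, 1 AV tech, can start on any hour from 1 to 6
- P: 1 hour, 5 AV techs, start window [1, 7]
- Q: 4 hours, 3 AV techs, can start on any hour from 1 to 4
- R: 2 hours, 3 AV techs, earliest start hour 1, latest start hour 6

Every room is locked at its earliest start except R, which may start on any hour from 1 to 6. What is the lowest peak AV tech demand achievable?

R@1: h1:21  h2:16  h3:8  h4:8  h5:0  h6:0  h7:0 → peak 21
R@2: h1:18  h2:16  h3:11  h4:8  h5:0  h6:0  h7:0 → peak 18
R@3: h1:18  h2:13  h3:11  h4:11  h5:0  h6:0  h7:0 → peak 18
R@4: h1:18  h2:13  h3:8  h4:11  h5:3  h6:0  h7:0 → peak 18
R@5: h1:18  h2:13  h3:8  h4:8  h5:3  h6:3  h7:0 → peak 18
R@6: h1:18  h2:13  h3:8  h4:8  h5:0  h6:3  h7:3 → peak 18
Best is R@2, peak 18.

18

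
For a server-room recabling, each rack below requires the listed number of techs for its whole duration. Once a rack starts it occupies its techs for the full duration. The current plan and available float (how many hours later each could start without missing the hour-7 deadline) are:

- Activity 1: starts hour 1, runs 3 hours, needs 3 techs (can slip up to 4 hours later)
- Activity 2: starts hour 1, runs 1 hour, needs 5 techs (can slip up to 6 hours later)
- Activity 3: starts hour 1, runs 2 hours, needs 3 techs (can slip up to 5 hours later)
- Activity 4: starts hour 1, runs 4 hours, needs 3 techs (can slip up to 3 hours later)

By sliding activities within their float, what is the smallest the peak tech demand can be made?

Early-start (Activity 1@1, Activity 2@1, Activity 3@1, Activity 4@1) gives peak 14: h1:14  h2:9  h3:6  h4:3  h5:0  h6:0  h7:0.
Shift Activity 2→5, Activity 3→6.
Schedule Activity 1@1, Activity 2@5, Activity 3@6, Activity 4@1: h1:6  h2:6  h3:6  h4:3  h5:5  h6:3  h7:3 — peak 6.

6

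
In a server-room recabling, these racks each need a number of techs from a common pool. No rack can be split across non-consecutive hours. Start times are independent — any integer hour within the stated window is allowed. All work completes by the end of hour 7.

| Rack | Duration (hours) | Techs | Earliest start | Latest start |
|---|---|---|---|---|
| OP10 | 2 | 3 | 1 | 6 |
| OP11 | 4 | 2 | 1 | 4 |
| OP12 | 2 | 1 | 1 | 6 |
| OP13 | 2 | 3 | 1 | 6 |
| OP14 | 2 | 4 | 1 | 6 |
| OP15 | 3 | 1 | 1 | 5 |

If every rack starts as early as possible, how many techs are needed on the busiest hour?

14

Early-start schedule: OP10@1, OP11@1, OP12@1, OP13@1, OP14@1, OP15@1.
Load per hour: hour 1: 14, hour 2: 14, hour 3: 3, hour 4: 2, hour 5: 0, hour 6: 0, hour 7: 0.
Peak is 14.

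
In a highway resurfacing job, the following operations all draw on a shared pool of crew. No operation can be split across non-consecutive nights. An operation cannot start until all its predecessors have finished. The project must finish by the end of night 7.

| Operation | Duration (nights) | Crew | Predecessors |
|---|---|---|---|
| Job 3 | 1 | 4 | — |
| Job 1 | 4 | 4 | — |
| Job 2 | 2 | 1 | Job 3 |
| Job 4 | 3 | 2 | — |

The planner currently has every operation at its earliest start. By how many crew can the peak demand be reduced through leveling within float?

Early-start peak: n1:10  n2:7  n3:7  n4:4  n5:0  n6:0  n7:0 ⇒ 10.
Leveled (Job 3@1, Job 1@2, Job 2@2, Job 4@4): n1:4  n2:5  n3:5  n4:6  n5:6  n6:2  n7:0 ⇒ 6.
Reduction 10 − 6 = 4.

4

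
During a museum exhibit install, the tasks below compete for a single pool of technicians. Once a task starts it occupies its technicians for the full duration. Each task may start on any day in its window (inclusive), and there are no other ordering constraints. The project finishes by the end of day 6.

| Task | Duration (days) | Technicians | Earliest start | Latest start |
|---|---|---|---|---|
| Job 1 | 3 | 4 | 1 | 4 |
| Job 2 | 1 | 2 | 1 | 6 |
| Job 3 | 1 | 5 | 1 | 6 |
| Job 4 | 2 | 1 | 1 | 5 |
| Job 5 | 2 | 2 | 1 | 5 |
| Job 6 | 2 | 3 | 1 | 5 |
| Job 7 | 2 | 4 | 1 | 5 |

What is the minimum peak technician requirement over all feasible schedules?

Early-start (Job 1@1, Job 2@1, Job 3@1, Job 4@1, Job 5@1, Job 6@1, Job 7@1) gives peak 21: d1:21  d2:14  d3:4  d4:0  d5:0  d6:0.
Shift Job 3→4, Job 5→2, Job 6→5, Job 7→5.
Schedule Job 1@1, Job 2@1, Job 3@4, Job 4@1, Job 5@2, Job 6@5, Job 7@5: d1:7  d2:7  d3:6  d4:5  d5:7  d6:7 — peak 7.
Total technician-days = 39 over 6 days ⇒ peak ≥ ⌈39/6⌉ = 7, so 7 is optimal.

7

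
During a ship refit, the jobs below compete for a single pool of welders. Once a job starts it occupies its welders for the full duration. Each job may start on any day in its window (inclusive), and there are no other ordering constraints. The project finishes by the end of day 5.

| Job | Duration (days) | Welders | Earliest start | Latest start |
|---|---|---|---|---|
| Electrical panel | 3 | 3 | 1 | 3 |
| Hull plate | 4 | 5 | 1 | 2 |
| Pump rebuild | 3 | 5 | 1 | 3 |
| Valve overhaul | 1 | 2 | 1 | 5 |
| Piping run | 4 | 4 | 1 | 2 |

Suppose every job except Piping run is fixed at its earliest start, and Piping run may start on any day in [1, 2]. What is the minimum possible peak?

Piping run@1: d1:19  d2:17  d3:17  d4:9  d5:0 → peak 19
Piping run@2: d1:15  d2:17  d3:17  d4:9  d5:4 → peak 17
Best is Piping run@2, peak 17.

17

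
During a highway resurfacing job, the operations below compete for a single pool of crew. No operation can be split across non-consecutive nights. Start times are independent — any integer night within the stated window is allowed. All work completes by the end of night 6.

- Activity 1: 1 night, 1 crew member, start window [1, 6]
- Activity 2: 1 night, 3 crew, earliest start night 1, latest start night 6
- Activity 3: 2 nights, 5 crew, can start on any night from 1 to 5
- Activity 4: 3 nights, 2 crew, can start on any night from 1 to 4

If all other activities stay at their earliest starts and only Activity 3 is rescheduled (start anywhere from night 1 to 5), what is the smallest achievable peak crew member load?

Activity 3@1: n1:11  n2:7  n3:2  n4:0  n5:0  n6:0 → peak 11
Activity 3@2: n1:6  n2:7  n3:7  n4:0  n5:0  n6:0 → peak 7
Activity 3@3: n1:6  n2:2  n3:7  n4:5  n5:0  n6:0 → peak 7
Activity 3@4: n1:6  n2:2  n3:2  n4:5  n5:5  n6:0 → peak 6
Activity 3@5: n1:6  n2:2  n3:2  n4:0  n5:5  n6:5 → peak 6
Best is Activity 3@4, peak 6.

6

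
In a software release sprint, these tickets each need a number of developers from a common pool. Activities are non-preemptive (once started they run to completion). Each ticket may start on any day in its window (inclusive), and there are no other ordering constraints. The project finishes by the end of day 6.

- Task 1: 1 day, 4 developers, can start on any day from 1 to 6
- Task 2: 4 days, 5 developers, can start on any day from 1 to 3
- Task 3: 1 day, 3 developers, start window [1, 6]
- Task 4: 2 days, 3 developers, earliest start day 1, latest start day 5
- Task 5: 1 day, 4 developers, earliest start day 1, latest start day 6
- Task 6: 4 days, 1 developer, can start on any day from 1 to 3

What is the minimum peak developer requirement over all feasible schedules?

Early-start (Task 1@1, Task 2@1, Task 3@1, Task 4@1, Task 5@1, Task 6@1) gives peak 20: d1:20  d2:9  d3:6  d4:6  d5:0  d6:0.
Shift Task 2→2, Task 4→5, Task 5→6.
Schedule Task 1@1, Task 2@2, Task 3@1, Task 4@5, Task 5@6, Task 6@1: d1:8  d2:6  d3:6  d4:6  d5:8  d6:7 — peak 8.

8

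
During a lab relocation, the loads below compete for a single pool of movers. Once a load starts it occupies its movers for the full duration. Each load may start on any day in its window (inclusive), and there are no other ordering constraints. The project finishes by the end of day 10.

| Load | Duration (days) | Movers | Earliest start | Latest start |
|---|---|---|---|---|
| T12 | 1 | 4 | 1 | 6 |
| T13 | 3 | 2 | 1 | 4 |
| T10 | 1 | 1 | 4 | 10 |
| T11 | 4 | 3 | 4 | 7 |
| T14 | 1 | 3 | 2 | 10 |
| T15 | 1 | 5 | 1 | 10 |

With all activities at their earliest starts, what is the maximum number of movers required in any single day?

11

Early-start schedule: T12@1, T13@1, T10@4, T11@4, T14@2, T15@1.
Load per day: day 1: 11, day 2: 5, day 3: 2, day 4: 4, day 5: 3, day 6: 3, day 7: 3, day 8: 0, day 9: 0, day 10: 0.
Peak is 11.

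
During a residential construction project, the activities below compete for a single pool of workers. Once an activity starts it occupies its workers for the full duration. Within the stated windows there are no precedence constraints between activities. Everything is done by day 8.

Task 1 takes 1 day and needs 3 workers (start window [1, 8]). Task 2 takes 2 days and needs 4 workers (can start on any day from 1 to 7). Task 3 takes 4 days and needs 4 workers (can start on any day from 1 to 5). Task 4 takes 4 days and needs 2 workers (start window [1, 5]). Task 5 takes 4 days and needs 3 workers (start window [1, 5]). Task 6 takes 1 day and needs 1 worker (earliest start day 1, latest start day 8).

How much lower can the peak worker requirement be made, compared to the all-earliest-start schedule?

Early-start peak: d1:17  d2:13  d3:9  d4:9  d5:0  d6:0  d7:0  d8:0 ⇒ 17.
Leveled (Task 1@1, Task 2@2, Task 3@4, Task 4@1, Task 5@5, Task 6@1): d1:6  d2:6  d3:6  d4:6  d5:7  d6:7  d7:7  d8:3 ⇒ 7.
Reduction 17 − 7 = 10.

10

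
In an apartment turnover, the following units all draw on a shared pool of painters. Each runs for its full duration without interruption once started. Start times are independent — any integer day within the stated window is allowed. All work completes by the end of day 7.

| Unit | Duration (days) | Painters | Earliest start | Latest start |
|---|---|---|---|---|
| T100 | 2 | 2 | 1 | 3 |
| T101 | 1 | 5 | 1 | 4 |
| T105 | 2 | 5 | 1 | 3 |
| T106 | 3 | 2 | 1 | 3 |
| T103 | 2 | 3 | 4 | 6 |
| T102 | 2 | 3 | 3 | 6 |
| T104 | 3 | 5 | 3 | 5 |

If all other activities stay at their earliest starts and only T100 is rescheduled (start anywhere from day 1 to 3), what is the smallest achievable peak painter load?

12

T100@1: d1:14  d2:9  d3:10  d4:11  d5:8  d6:0  d7:0 → peak 14
T100@2: d1:12  d2:9  d3:12  d4:11  d5:8  d6:0  d7:0 → peak 12
T100@3: d1:12  d2:7  d3:12  d4:13  d5:8  d6:0  d7:0 → peak 13
Best is T100@2, peak 12.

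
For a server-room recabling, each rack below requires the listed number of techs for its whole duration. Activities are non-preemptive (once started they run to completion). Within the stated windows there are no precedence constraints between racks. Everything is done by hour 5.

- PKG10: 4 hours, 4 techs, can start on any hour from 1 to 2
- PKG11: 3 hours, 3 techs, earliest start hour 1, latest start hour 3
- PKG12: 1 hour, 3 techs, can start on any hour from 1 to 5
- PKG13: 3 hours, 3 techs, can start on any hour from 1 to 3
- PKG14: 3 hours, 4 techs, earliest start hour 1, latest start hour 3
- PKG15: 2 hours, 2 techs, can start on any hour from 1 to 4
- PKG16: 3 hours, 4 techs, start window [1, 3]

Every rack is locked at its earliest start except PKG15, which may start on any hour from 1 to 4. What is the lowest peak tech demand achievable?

21

PKG15@1: h1:23  h2:20  h3:18  h4:4  h5:0 → peak 23
PKG15@2: h1:21  h2:20  h3:20  h4:4  h5:0 → peak 21
PKG15@3: h1:21  h2:18  h3:20  h4:6  h5:0 → peak 21
PKG15@4: h1:21  h2:18  h3:18  h4:6  h5:2 → peak 21
Best is PKG15@2, peak 21.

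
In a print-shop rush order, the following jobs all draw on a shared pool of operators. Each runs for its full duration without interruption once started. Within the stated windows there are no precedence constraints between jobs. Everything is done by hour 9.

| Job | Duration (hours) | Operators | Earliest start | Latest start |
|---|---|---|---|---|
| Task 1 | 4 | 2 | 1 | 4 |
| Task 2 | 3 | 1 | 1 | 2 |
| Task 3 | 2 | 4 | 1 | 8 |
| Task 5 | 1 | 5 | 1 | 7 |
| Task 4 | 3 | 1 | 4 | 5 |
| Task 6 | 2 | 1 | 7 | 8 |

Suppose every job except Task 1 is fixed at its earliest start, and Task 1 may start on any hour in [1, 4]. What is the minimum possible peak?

10

Task 1@1: h1:12  h2:7  h3:3  h4:3  h5:1  h6:1  h7:1  h8:1  h9:0 → peak 12
Task 1@2: h1:10  h2:7  h3:3  h4:3  h5:3  h6:1  h7:1  h8:1  h9:0 → peak 10
Task 1@3: h1:10  h2:5  h3:3  h4:3  h5:3  h6:3  h7:1  h8:1  h9:0 → peak 10
Task 1@4: h1:10  h2:5  h3:1  h4:3  h5:3  h6:3  h7:3  h8:1  h9:0 → peak 10
Best is Task 1@2, peak 10.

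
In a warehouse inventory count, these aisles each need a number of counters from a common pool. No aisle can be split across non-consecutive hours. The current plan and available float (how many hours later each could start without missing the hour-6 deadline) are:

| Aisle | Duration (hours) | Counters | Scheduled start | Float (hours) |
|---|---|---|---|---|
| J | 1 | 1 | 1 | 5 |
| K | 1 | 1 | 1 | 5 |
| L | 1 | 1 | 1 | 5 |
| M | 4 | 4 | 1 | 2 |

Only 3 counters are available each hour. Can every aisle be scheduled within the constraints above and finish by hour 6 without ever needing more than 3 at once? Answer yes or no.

no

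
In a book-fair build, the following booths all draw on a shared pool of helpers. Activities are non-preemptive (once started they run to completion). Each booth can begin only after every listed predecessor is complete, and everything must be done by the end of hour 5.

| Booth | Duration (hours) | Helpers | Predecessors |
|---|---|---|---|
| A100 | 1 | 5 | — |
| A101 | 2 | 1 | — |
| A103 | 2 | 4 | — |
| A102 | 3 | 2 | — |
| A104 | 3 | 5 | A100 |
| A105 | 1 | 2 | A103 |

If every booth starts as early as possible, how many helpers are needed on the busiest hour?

12

Early-start schedule: A100@1, A101@1, A103@1, A102@1, A104@2, A105@3.
Load per hour: hour 1: 12, hour 2: 12, hour 3: 9, hour 4: 5, hour 5: 0.
Peak is 12.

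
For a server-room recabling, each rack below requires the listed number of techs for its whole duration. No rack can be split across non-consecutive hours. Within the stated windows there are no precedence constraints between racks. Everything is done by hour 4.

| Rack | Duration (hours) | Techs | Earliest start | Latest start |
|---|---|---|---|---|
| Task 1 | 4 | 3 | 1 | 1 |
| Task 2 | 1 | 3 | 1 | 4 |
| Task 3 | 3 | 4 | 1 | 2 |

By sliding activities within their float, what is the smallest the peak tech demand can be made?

7

Early-start (Task 1@1, Task 2@1, Task 3@1) gives peak 10: h1:10  h2:7  h3:7  h4:3.
Shift Task 3→2.
Schedule Task 1@1, Task 2@1, Task 3@2: h1:6  h2:7  h3:7  h4:7 — peak 7.
Total tech-hours = 27 over 4 hours ⇒ peak ≥ ⌈27/4⌉ = 7, so 7 is optimal.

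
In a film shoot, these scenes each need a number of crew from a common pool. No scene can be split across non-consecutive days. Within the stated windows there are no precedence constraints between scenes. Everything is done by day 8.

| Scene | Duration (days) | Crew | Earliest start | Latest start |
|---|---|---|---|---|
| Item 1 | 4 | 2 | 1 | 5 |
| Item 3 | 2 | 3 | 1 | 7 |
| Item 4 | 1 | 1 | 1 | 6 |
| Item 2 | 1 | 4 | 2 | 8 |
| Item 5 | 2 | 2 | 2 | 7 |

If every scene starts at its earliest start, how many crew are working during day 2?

11

At early start, day 2 has: Item 1, Item 3, Item 2, Item 5.
Demand: 2 + 3 + 4 + 2 = 11.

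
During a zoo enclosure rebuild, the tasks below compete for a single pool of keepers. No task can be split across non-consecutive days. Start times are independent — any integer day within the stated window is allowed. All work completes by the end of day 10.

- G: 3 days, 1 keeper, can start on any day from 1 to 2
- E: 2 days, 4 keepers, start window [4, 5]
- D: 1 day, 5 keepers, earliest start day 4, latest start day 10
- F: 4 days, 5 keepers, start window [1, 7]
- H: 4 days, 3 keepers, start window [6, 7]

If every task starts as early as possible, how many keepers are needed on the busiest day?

14

Early-start schedule: G@1, E@4, D@4, F@1, H@6.
Load per day: day 1: 6, day 2: 6, day 3: 6, day 4: 14, day 5: 4, day 6: 3, day 7: 3, day 8: 3, day 9: 3, day 10: 0.
Peak is 14.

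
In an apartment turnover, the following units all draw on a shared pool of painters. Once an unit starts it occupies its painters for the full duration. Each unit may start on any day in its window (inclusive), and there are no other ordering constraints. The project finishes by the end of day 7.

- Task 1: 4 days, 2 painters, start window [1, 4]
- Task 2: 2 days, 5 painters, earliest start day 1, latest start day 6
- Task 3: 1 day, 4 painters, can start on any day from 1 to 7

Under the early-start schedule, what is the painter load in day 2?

At early start, day 2 has: Task 1, Task 2.
Demand: 2 + 5 = 7.

7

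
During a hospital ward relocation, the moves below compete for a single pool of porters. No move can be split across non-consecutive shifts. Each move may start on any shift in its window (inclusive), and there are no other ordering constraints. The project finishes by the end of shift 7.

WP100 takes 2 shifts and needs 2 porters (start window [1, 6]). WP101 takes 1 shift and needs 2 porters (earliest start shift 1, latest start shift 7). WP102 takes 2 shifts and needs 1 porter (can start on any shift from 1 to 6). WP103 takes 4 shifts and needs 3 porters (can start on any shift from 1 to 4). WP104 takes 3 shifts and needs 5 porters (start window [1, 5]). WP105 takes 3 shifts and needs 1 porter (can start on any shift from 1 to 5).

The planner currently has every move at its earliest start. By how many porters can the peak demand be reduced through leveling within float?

Early-start peak: s1:14  s2:12  s3:9  s4:3  s5:0  s6:0  s7:0 ⇒ 14.
Leveled (WP100@1, WP101@3, WP102@1, WP103@1, WP104@5, WP105@3): s1:6  s2:6  s3:6  s4:4  s5:6  s6:5  s7:5 ⇒ 6.
Reduction 14 − 6 = 8.

8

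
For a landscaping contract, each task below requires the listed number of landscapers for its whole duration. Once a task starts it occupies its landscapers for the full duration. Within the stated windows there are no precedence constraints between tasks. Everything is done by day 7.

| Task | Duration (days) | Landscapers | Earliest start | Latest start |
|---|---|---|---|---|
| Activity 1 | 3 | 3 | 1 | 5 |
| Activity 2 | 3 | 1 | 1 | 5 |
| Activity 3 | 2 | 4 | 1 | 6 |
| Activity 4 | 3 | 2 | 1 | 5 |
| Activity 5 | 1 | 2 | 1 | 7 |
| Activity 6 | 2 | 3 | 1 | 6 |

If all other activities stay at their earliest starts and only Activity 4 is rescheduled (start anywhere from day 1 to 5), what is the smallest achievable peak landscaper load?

13

Activity 4@1: d1:15  d2:13  d3:6  d4:0  d5:0  d6:0  d7:0 → peak 15
Activity 4@2: d1:13  d2:13  d3:6  d4:2  d5:0  d6:0  d7:0 → peak 13
Activity 4@3: d1:13  d2:11  d3:6  d4:2  d5:2  d6:0  d7:0 → peak 13
Activity 4@4: d1:13  d2:11  d3:4  d4:2  d5:2  d6:2  d7:0 → peak 13
Activity 4@5: d1:13  d2:11  d3:4  d4:0  d5:2  d6:2  d7:2 → peak 13
Best is Activity 4@2, peak 13.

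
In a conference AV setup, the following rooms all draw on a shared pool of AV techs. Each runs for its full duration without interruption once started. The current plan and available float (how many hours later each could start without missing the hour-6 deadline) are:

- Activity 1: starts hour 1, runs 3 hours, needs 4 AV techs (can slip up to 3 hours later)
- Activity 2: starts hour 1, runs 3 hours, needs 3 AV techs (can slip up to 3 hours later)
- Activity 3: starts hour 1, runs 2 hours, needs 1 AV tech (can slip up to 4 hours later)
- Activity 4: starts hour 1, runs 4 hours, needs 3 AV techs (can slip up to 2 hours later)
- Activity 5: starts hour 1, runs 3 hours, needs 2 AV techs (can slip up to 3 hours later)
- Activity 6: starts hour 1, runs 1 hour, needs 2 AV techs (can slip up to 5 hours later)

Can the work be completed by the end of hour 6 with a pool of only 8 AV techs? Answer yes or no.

Schedule Activity 1@1, Activity 2@4, Activity 3@1, Activity 4@1, Activity 5@4, Activity 6@5: h1:8  h2:8  h3:7  h4:8  h5:7  h6:5 — peak 8 ≤ 8.

yes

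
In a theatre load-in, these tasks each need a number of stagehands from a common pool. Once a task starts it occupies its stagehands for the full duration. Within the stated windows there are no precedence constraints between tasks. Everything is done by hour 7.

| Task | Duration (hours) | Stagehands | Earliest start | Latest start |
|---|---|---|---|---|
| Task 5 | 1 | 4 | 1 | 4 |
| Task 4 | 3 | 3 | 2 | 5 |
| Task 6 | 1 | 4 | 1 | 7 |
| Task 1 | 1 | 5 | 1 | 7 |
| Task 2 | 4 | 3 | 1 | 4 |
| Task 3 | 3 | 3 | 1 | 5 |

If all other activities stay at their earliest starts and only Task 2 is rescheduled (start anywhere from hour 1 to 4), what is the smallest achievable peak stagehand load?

Task 2@1: h1:19  h2:9  h3:9  h4:6  h5:0  h6:0  h7:0 → peak 19
Task 2@2: h1:16  h2:9  h3:9  h4:6  h5:3  h6:0  h7:0 → peak 16
Task 2@3: h1:16  h2:6  h3:9  h4:6  h5:3  h6:3  h7:0 → peak 16
Task 2@4: h1:16  h2:6  h3:6  h4:6  h5:3  h6:3  h7:3 → peak 16
Best is Task 2@2, peak 16.

16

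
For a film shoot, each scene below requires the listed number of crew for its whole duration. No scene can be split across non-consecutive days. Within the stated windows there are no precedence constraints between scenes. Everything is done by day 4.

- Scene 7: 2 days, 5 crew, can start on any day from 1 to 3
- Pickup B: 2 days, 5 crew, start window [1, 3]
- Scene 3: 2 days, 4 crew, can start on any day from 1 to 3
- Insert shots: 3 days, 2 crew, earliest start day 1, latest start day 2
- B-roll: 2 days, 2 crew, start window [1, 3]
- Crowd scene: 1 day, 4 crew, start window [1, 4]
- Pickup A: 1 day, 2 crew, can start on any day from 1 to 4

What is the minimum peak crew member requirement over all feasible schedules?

11

Early-start (Scene 7@1, Pickup B@1, Scene 3@1, Insert shots@1, B-roll@1, Crowd scene@1, Pickup A@1) gives peak 24: d1:24  d2:18  d3:2  d4:0.
Shift Pickup B→3, B-roll→3, Crowd scene→4, Pickup A→3.
Schedule Scene 7@1, Pickup B@3, Scene 3@1, Insert shots@1, B-roll@3, Crowd scene@4, Pickup A@3: d1:11  d2:11  d3:11  d4:11 — peak 11.
Total crew member-days = 44 over 4 days ⇒ peak ≥ ⌈44/4⌉ = 11, so 11 is optimal.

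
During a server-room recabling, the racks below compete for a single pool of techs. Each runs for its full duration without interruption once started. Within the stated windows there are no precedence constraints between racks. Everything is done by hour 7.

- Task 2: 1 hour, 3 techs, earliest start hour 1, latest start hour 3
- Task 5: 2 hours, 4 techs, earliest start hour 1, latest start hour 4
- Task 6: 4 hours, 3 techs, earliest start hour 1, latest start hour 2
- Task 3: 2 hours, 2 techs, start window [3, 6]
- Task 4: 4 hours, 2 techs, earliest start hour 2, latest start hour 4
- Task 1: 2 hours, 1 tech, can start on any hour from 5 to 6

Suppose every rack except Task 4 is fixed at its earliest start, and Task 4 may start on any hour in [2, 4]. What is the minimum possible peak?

Task 4@2: h1:10  h2:9  h3:7  h4:7  h5:3  h6:1  h7:0 → peak 10
Task 4@3: h1:10  h2:7  h3:7  h4:7  h5:3  h6:3  h7:0 → peak 10
Task 4@4: h1:10  h2:7  h3:5  h4:7  h5:3  h6:3  h7:2 → peak 10
Best is Task 4@2, peak 10.

10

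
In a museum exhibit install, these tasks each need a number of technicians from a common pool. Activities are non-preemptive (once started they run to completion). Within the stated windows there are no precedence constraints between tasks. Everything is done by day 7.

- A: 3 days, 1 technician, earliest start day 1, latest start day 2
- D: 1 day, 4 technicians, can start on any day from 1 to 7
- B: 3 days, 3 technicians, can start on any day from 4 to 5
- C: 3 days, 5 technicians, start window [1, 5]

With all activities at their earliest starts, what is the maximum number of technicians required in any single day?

Early-start schedule: A@1, D@1, B@4, C@1.
Load per day: day 1: 10, day 2: 6, day 3: 6, day 4: 3, day 5: 3, day 6: 3, day 7: 0.
Peak is 10.

10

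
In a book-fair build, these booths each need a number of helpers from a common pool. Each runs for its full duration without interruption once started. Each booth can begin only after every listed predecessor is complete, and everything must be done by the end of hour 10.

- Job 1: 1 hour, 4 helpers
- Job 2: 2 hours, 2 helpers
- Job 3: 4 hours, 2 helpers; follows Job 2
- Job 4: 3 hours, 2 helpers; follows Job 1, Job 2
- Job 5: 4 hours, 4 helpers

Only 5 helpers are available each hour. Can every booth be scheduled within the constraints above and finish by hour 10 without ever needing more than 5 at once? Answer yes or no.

no

The minimum achievable peak is 6; 5 < 6, so no feasible schedule stays within the cap.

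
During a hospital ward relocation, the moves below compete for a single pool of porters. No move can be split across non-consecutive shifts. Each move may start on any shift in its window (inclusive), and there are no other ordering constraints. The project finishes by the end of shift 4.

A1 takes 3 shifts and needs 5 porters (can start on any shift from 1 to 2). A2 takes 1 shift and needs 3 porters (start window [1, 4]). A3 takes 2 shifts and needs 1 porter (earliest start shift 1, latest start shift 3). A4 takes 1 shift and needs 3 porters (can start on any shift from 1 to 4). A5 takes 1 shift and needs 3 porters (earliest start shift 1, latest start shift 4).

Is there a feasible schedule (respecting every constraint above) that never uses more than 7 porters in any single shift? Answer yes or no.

The minimum achievable peak is 8; 7 < 8, so no feasible schedule stays within the cap.

no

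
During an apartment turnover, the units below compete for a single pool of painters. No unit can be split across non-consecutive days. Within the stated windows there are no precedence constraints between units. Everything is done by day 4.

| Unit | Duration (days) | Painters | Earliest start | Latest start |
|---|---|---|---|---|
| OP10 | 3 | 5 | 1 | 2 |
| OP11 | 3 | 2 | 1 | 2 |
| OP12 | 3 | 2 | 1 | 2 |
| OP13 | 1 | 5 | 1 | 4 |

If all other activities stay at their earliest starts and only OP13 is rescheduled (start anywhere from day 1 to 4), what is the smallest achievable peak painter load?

9

OP13@1: d1:14  d2:9  d3:9  d4:0 → peak 14
OP13@2: d1:9  d2:14  d3:9  d4:0 → peak 14
OP13@3: d1:9  d2:9  d3:14  d4:0 → peak 14
OP13@4: d1:9  d2:9  d3:9  d4:5 → peak 9
Best is OP13@4, peak 9.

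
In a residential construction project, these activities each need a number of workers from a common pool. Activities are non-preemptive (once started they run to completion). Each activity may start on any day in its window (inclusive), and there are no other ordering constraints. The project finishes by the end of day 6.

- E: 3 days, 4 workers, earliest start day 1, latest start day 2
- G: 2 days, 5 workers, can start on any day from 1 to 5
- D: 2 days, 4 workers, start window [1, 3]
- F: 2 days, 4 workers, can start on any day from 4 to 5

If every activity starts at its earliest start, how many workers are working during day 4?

4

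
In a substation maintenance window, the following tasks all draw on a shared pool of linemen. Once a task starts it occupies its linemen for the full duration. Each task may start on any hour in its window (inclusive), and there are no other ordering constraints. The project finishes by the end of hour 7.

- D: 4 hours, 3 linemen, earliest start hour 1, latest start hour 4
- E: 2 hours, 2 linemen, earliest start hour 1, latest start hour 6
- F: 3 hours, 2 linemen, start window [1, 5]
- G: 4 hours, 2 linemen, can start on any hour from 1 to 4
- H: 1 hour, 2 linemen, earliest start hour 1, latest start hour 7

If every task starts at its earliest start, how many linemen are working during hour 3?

At early start, hour 3 has: D, F, G.
Demand: 3 + 2 + 2 = 7.

7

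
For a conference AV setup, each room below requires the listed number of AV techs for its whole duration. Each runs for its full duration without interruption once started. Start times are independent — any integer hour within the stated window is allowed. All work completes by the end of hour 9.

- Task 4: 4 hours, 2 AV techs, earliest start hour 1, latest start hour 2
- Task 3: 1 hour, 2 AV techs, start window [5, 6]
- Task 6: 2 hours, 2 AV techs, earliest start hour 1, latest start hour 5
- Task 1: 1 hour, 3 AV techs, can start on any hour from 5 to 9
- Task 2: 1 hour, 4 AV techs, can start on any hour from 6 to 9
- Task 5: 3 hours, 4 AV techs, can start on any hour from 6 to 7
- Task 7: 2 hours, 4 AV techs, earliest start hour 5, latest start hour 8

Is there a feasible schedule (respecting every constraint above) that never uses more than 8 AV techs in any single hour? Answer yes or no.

Schedule Task 4@1, Task 3@5, Task 6@1, Task 1@5, Task 2@6, Task 5@6, Task 7@7: h1:4  h2:4  h3:2  h4:2  h5:5  h6:8  h7:8  h8:8  h9:0 — peak 8 ≤ 8.

yes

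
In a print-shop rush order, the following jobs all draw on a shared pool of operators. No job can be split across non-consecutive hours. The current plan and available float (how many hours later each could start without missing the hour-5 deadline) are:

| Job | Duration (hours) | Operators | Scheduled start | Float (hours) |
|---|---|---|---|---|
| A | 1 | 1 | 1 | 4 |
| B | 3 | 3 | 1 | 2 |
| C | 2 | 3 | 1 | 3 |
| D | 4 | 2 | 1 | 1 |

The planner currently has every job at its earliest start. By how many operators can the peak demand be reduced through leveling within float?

4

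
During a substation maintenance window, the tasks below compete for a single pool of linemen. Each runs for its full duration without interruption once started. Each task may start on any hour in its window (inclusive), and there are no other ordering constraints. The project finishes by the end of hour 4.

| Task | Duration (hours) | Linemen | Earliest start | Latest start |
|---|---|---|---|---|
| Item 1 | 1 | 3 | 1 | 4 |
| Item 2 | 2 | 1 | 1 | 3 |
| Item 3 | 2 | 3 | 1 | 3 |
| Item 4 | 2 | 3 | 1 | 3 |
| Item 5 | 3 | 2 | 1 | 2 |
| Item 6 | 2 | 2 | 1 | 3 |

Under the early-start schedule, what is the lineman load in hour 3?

At early start, hour 3 has: Item 5.
Demand: 2 = 2.

2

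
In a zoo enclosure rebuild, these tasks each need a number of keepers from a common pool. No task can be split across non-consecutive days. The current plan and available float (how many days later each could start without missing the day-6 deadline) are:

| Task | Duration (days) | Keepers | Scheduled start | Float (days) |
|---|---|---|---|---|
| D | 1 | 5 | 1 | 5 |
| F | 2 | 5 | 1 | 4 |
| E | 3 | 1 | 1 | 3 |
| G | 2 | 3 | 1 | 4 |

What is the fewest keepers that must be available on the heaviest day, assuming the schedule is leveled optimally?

5

Early-start (D@1, F@1, E@1, G@1) gives peak 14: d1:14  d2:9  d3:1  d4:0  d5:0  d6:0.
Shift F→2, E→4, G→4.
Schedule D@1, F@2, E@4, G@4: d1:5  d2:5  d3:5  d4:4  d5:4  d6:1 — peak 5.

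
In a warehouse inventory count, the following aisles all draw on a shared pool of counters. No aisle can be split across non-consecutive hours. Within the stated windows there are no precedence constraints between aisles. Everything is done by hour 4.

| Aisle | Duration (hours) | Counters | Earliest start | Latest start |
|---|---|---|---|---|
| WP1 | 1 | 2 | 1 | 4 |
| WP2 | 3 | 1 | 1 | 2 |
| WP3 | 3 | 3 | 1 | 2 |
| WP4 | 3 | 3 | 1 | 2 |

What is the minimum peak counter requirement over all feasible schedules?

7

Early-start (WP1@1, WP2@1, WP3@1, WP4@1) gives peak 9: h1:9  h2:7  h3:7  h4:0.
Shift WP4→2.
Schedule WP1@1, WP2@1, WP3@1, WP4@2: h1:6  h2:7  h3:7  h4:3 — peak 7.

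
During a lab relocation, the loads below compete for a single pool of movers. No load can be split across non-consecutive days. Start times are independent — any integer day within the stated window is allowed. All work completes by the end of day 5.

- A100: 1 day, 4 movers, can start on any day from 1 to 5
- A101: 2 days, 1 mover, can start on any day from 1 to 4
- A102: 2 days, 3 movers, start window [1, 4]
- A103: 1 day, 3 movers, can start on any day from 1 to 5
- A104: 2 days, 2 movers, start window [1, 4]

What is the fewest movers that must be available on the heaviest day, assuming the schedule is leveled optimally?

5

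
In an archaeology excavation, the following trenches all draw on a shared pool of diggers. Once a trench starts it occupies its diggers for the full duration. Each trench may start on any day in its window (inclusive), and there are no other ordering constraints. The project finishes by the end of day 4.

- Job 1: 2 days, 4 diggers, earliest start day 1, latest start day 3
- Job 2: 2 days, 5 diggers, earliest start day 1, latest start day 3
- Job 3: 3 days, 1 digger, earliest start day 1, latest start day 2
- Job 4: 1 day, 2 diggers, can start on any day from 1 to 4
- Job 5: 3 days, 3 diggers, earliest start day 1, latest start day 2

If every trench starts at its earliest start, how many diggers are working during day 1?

At early start, day 1 has: Job 1, Job 2, Job 3, Job 4, Job 5.
Demand: 4 + 5 + 1 + 2 + 3 = 15.

15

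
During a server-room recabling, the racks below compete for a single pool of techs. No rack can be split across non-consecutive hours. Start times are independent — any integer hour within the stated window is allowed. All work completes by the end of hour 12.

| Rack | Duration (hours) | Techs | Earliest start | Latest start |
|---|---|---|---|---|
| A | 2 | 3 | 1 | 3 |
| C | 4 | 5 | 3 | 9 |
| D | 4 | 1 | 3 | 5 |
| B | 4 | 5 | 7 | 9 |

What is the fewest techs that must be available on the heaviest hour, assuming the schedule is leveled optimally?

6

Schedule A@1, C@3, D@3, B@7: h1:3  h2:3  h3:6  h4:6  h5:6  h6:6  h7:5  h8:5  h9:5  h10:5  h11:0  h12:0 — peak 6.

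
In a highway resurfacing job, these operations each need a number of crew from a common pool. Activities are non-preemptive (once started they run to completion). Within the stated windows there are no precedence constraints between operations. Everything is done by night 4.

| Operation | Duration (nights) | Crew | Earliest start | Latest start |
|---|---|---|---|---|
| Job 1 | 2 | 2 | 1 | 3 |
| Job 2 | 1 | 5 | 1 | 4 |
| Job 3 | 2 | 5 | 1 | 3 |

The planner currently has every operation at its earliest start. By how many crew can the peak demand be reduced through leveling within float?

5

Early-start peak: n1:12  n2:7  n3:0  n4:0 ⇒ 12.
Leveled (Job 1@1, Job 2@1, Job 3@2): n1:7  n2:7  n3:5  n4:0 ⇒ 7.
Reduction 12 − 7 = 5.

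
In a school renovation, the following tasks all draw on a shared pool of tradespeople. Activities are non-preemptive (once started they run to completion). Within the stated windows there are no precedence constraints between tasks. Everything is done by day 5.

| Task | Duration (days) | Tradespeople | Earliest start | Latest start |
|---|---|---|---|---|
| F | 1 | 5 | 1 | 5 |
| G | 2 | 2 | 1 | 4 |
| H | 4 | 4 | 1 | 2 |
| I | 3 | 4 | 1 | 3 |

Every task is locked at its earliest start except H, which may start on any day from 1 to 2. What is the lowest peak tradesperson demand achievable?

H@1: d1:15  d2:10  d3:8  d4:4  d5:0 → peak 15
H@2: d1:11  d2:10  d3:8  d4:4  d5:4 → peak 11
Best is H@2, peak 11.

11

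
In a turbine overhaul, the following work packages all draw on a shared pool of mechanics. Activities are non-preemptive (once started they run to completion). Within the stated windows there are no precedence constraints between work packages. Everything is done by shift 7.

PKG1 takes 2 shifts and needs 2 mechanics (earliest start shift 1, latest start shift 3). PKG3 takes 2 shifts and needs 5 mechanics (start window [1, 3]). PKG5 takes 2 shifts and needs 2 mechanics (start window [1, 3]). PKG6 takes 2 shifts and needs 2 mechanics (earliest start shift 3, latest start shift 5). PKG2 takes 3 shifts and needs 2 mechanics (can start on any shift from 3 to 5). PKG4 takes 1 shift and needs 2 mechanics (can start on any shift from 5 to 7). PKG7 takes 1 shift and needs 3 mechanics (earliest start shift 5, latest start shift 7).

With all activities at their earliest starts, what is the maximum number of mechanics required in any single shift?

Early-start schedule: PKG1@1, PKG3@1, PKG5@1, PKG6@3, PKG2@3, PKG4@5, PKG7@5.
Load per shift: shift 1: 9, shift 2: 9, shift 3: 4, shift 4: 4, shift 5: 7, shift 6: 0, shift 7: 0.
Peak is 9.

9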